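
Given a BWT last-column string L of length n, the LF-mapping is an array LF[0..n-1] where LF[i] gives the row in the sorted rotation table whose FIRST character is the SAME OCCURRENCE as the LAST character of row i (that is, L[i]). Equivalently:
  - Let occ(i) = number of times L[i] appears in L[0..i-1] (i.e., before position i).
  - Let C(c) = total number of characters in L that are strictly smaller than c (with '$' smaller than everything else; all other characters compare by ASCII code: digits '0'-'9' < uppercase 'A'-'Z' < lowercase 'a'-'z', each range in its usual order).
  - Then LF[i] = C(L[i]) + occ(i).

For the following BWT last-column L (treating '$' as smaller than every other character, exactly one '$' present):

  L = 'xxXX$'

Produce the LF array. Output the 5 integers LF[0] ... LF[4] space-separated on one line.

Answer: 3 4 1 2 0

Derivation:
Char counts: '$':1, 'X':2, 'x':2
C (first-col start): C('$')=0, C('X')=1, C('x')=3
L[0]='x': occ=0, LF[0]=C('x')+0=3+0=3
L[1]='x': occ=1, LF[1]=C('x')+1=3+1=4
L[2]='X': occ=0, LF[2]=C('X')+0=1+0=1
L[3]='X': occ=1, LF[3]=C('X')+1=1+1=2
L[4]='$': occ=0, LF[4]=C('$')+0=0+0=0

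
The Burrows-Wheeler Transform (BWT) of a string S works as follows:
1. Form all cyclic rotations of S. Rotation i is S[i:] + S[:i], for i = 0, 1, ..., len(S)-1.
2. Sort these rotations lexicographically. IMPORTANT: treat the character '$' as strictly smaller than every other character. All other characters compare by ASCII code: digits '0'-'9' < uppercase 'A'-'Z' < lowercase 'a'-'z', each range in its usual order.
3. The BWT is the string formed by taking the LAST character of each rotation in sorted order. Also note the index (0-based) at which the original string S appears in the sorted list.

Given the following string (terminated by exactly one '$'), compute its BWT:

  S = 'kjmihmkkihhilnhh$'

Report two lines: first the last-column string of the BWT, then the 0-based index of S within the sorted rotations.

All 17 rotations (rotation i = S[i:]+S[:i]):
  rot[0] = kjmihmkkihhilnhh$
  rot[1] = jmihmkkihhilnhh$k
  rot[2] = mihmkkihhilnhh$kj
  rot[3] = ihmkkihhilnhh$kjm
  rot[4] = hmkkihhilnhh$kjmi
  rot[5] = mkkihhilnhh$kjmih
  rot[6] = kkihhilnhh$kjmihm
  rot[7] = kihhilnhh$kjmihmk
  rot[8] = ihhilnhh$kjmihmkk
  rot[9] = hhilnhh$kjmihmkki
  rot[10] = hilnhh$kjmihmkkih
  rot[11] = ilnhh$kjmihmkkihh
  rot[12] = lnhh$kjmihmkkihhi
  rot[13] = nhh$kjmihmkkihhil
  rot[14] = hh$kjmihmkkihhiln
  rot[15] = h$kjmihmkkihhilnh
  rot[16] = $kjmihmkkihhilnhh
Sorted (with $ < everything):
  sorted[0] = $kjmihmkkihhilnhh  (last char: 'h')
  sorted[1] = h$kjmihmkkihhilnh  (last char: 'h')
  sorted[2] = hh$kjmihmkkihhiln  (last char: 'n')
  sorted[3] = hhilnhh$kjmihmkki  (last char: 'i')
  sorted[4] = hilnhh$kjmihmkkih  (last char: 'h')
  sorted[5] = hmkkihhilnhh$kjmi  (last char: 'i')
  sorted[6] = ihhilnhh$kjmihmkk  (last char: 'k')
  sorted[7] = ihmkkihhilnhh$kjm  (last char: 'm')
  sorted[8] = ilnhh$kjmihmkkihh  (last char: 'h')
  sorted[9] = jmihmkkihhilnhh$k  (last char: 'k')
  sorted[10] = kihhilnhh$kjmihmk  (last char: 'k')
  sorted[11] = kjmihmkkihhilnhh$  (last char: '$')
  sorted[12] = kkihhilnhh$kjmihm  (last char: 'm')
  sorted[13] = lnhh$kjmihmkkihhi  (last char: 'i')
  sorted[14] = mihmkkihhilnhh$kj  (last char: 'j')
  sorted[15] = mkkihhilnhh$kjmih  (last char: 'h')
  sorted[16] = nhh$kjmihmkkihhil  (last char: 'l')
Last column: hhnihikmhkk$mijhl
Original string S is at sorted index 11

Answer: hhnihikmhkk$mijhl
11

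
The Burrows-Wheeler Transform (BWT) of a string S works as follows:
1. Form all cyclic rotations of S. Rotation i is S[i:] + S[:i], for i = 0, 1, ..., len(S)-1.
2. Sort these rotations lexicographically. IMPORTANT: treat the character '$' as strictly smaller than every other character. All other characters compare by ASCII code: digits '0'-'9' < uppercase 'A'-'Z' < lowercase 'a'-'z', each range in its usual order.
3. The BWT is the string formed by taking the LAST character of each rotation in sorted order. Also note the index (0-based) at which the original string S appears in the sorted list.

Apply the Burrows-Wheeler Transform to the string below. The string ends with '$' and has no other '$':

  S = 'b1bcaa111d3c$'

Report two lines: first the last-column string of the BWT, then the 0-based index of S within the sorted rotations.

Answer: ca1b1dac$13b1
8

Derivation:
All 13 rotations (rotation i = S[i:]+S[:i]):
  rot[0] = b1bcaa111d3c$
  rot[1] = 1bcaa111d3c$b
  rot[2] = bcaa111d3c$b1
  rot[3] = caa111d3c$b1b
  rot[4] = aa111d3c$b1bc
  rot[5] = a111d3c$b1bca
  rot[6] = 111d3c$b1bcaa
  rot[7] = 11d3c$b1bcaa1
  rot[8] = 1d3c$b1bcaa11
  rot[9] = d3c$b1bcaa111
  rot[10] = 3c$b1bcaa111d
  rot[11] = c$b1bcaa111d3
  rot[12] = $b1bcaa111d3c
Sorted (with $ < everything):
  sorted[0] = $b1bcaa111d3c  (last char: 'c')
  sorted[1] = 111d3c$b1bcaa  (last char: 'a')
  sorted[2] = 11d3c$b1bcaa1  (last char: '1')
  sorted[3] = 1bcaa111d3c$b  (last char: 'b')
  sorted[4] = 1d3c$b1bcaa11  (last char: '1')
  sorted[5] = 3c$b1bcaa111d  (last char: 'd')
  sorted[6] = a111d3c$b1bca  (last char: 'a')
  sorted[7] = aa111d3c$b1bc  (last char: 'c')
  sorted[8] = b1bcaa111d3c$  (last char: '$')
  sorted[9] = bcaa111d3c$b1  (last char: '1')
  sorted[10] = c$b1bcaa111d3  (last char: '3')
  sorted[11] = caa111d3c$b1b  (last char: 'b')
  sorted[12] = d3c$b1bcaa111  (last char: '1')
Last column: ca1b1dac$13b1
Original string S is at sorted index 8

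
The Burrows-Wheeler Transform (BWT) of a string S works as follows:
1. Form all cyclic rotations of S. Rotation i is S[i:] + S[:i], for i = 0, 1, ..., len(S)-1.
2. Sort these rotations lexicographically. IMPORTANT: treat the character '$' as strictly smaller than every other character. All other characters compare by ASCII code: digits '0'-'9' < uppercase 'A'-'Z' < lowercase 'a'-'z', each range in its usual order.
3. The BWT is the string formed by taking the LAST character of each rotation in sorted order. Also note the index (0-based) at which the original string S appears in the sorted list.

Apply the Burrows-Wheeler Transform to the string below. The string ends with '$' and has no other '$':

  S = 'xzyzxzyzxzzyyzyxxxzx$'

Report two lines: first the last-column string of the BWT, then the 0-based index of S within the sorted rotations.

All 21 rotations (rotation i = S[i:]+S[:i]):
  rot[0] = xzyzxzyzxzzyyzyxxxzx$
  rot[1] = zyzxzyzxzzyyzyxxxzx$x
  rot[2] = yzxzyzxzzyyzyxxxzx$xz
  rot[3] = zxzyzxzzyyzyxxxzx$xzy
  rot[4] = xzyzxzzyyzyxxxzx$xzyz
  rot[5] = zyzxzzyyzyxxxzx$xzyzx
  rot[6] = yzxzzyyzyxxxzx$xzyzxz
  rot[7] = zxzzyyzyxxxzx$xzyzxzy
  rot[8] = xzzyyzyxxxzx$xzyzxzyz
  rot[9] = zzyyzyxxxzx$xzyzxzyzx
  rot[10] = zyyzyxxxzx$xzyzxzyzxz
  rot[11] = yyzyxxxzx$xzyzxzyzxzz
  rot[12] = yzyxxxzx$xzyzxzyzxzzy
  rot[13] = zyxxxzx$xzyzxzyzxzzyy
  rot[14] = yxxxzx$xzyzxzyzxzzyyz
  rot[15] = xxxzx$xzyzxzyzxzzyyzy
  rot[16] = xxzx$xzyzxzyzxzzyyzyx
  rot[17] = xzx$xzyzxzyzxzzyyzyxx
  rot[18] = zx$xzyzxzyzxzzyyzyxxx
  rot[19] = x$xzyzxzyzxzzyyzyxxxz
  rot[20] = $xzyzxzyzxzzyyzyxxxzx
Sorted (with $ < everything):
  sorted[0] = $xzyzxzyzxzzyyzyxxxzx  (last char: 'x')
  sorted[1] = x$xzyzxzyzxzzyyzyxxxz  (last char: 'z')
  sorted[2] = xxxzx$xzyzxzyzxzzyyzy  (last char: 'y')
  sorted[3] = xxzx$xzyzxzyzxzzyyzyx  (last char: 'x')
  sorted[4] = xzx$xzyzxzyzxzzyyzyxx  (last char: 'x')
  sorted[5] = xzyzxzyzxzzyyzyxxxzx$  (last char: '$')
  sorted[6] = xzyzxzzyyzyxxxzx$xzyz  (last char: 'z')
  sorted[7] = xzzyyzyxxxzx$xzyzxzyz  (last char: 'z')
  sorted[8] = yxxxzx$xzyzxzyzxzzyyz  (last char: 'z')
  sorted[9] = yyzyxxxzx$xzyzxzyzxzz  (last char: 'z')
  sorted[10] = yzxzyzxzzyyzyxxxzx$xz  (last char: 'z')
  sorted[11] = yzxzzyyzyxxxzx$xzyzxz  (last char: 'z')
  sorted[12] = yzyxxxzx$xzyzxzyzxzzy  (last char: 'y')
  sorted[13] = zx$xzyzxzyzxzzyyzyxxx  (last char: 'x')
  sorted[14] = zxzyzxzzyyzyxxxzx$xzy  (last char: 'y')
  sorted[15] = zxzzyyzyxxxzx$xzyzxzy  (last char: 'y')
  sorted[16] = zyxxxzx$xzyzxzyzxzzyy  (last char: 'y')
  sorted[17] = zyyzyxxxzx$xzyzxzyzxz  (last char: 'z')
  sorted[18] = zyzxzyzxzzyyzyxxxzx$x  (last char: 'x')
  sorted[19] = zyzxzzyyzyxxxzx$xzyzx  (last char: 'x')
  sorted[20] = zzyyzyxxxzx$xzyzxzyzx  (last char: 'x')
Last column: xzyxx$zzzzzzyxyyyzxxx
Original string S is at sorted index 5

Answer: xzyxx$zzzzzzyxyyyzxxx
5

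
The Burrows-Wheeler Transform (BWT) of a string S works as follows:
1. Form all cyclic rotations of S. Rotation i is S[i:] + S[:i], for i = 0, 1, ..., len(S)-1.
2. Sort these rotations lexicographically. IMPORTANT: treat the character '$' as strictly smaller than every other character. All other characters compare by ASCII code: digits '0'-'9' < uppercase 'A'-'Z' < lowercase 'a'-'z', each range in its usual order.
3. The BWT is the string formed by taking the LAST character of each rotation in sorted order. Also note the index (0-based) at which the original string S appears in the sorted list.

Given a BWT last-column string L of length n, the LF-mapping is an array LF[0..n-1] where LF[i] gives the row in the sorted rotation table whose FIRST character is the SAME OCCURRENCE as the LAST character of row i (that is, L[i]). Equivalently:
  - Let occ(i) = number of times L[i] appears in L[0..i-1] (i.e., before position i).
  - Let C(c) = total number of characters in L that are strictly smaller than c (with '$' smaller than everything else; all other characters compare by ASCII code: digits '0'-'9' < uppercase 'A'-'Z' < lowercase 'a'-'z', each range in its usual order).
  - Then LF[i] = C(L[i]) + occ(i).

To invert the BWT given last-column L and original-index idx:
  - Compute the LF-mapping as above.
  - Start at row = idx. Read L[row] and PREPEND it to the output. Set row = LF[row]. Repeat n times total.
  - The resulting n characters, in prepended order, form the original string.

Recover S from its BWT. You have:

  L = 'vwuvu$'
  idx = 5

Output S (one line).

Answer: wuuvv$

Derivation:
LF mapping: 3 5 1 4 2 0
Walk LF starting at row 5, prepending L[row]:
  step 1: row=5, L[5]='$', prepend. Next row=LF[5]=0
  step 2: row=0, L[0]='v', prepend. Next row=LF[0]=3
  step 3: row=3, L[3]='v', prepend. Next row=LF[3]=4
  step 4: row=4, L[4]='u', prepend. Next row=LF[4]=2
  step 5: row=2, L[2]='u', prepend. Next row=LF[2]=1
  step 6: row=1, L[1]='w', prepend. Next row=LF[1]=5
Reversed output: wuuvv$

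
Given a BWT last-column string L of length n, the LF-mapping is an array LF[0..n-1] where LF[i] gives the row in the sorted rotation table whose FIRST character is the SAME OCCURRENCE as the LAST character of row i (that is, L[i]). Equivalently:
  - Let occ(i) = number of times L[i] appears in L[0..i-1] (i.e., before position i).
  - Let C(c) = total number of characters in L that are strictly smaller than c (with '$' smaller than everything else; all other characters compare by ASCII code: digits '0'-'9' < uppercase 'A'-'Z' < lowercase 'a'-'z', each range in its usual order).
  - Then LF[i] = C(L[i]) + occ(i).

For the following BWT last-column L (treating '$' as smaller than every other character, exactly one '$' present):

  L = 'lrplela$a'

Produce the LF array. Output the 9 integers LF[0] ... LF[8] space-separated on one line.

Answer: 4 8 7 5 3 6 1 0 2

Derivation:
Char counts: '$':1, 'a':2, 'e':1, 'l':3, 'p':1, 'r':1
C (first-col start): C('$')=0, C('a')=1, C('e')=3, C('l')=4, C('p')=7, C('r')=8
L[0]='l': occ=0, LF[0]=C('l')+0=4+0=4
L[1]='r': occ=0, LF[1]=C('r')+0=8+0=8
L[2]='p': occ=0, LF[2]=C('p')+0=7+0=7
L[3]='l': occ=1, LF[3]=C('l')+1=4+1=5
L[4]='e': occ=0, LF[4]=C('e')+0=3+0=3
L[5]='l': occ=2, LF[5]=C('l')+2=4+2=6
L[6]='a': occ=0, LF[6]=C('a')+0=1+0=1
L[7]='$': occ=0, LF[7]=C('$')+0=0+0=0
L[8]='a': occ=1, LF[8]=C('a')+1=1+1=2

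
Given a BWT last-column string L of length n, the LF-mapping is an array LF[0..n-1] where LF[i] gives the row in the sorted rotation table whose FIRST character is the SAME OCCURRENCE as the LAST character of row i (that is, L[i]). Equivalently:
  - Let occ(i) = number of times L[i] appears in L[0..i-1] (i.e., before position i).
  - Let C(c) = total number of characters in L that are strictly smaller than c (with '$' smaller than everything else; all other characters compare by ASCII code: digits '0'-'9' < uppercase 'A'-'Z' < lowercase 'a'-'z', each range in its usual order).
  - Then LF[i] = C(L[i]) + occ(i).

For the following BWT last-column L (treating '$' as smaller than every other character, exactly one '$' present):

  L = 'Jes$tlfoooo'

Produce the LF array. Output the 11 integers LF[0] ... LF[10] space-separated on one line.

Answer: 1 2 9 0 10 4 3 5 6 7 8

Derivation:
Char counts: '$':1, 'J':1, 'e':1, 'f':1, 'l':1, 'o':4, 's':1, 't':1
C (first-col start): C('$')=0, C('J')=1, C('e')=2, C('f')=3, C('l')=4, C('o')=5, C('s')=9, C('t')=10
L[0]='J': occ=0, LF[0]=C('J')+0=1+0=1
L[1]='e': occ=0, LF[1]=C('e')+0=2+0=2
L[2]='s': occ=0, LF[2]=C('s')+0=9+0=9
L[3]='$': occ=0, LF[3]=C('$')+0=0+0=0
L[4]='t': occ=0, LF[4]=C('t')+0=10+0=10
L[5]='l': occ=0, LF[5]=C('l')+0=4+0=4
L[6]='f': occ=0, LF[6]=C('f')+0=3+0=3
L[7]='o': occ=0, LF[7]=C('o')+0=5+0=5
L[8]='o': occ=1, LF[8]=C('o')+1=5+1=6
L[9]='o': occ=2, LF[9]=C('o')+2=5+2=7
L[10]='o': occ=3, LF[10]=C('o')+3=5+3=8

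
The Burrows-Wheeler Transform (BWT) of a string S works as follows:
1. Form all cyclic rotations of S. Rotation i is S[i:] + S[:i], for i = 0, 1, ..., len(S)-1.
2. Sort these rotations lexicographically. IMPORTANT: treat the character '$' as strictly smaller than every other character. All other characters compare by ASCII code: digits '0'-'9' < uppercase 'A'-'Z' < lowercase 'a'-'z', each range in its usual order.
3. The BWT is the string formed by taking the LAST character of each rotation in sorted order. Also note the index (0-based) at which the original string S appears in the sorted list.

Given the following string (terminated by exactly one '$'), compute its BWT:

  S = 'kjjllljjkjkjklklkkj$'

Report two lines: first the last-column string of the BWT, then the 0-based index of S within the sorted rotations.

All 20 rotations (rotation i = S[i:]+S[:i]):
  rot[0] = kjjllljjkjkjklklkkj$
  rot[1] = jjllljjkjkjklklkkj$k
  rot[2] = jllljjkjkjklklkkj$kj
  rot[3] = llljjkjkjklklkkj$kjj
  rot[4] = lljjkjkjklklkkj$kjjl
  rot[5] = ljjkjkjklklkkj$kjjll
  rot[6] = jjkjkjklklkkj$kjjlll
  rot[7] = jkjkjklklkkj$kjjlllj
  rot[8] = kjkjklklkkj$kjjllljj
  rot[9] = jkjklklkkj$kjjllljjk
  rot[10] = kjklklkkj$kjjllljjkj
  rot[11] = jklklkkj$kjjllljjkjk
  rot[12] = klklkkj$kjjllljjkjkj
  rot[13] = lklkkj$kjjllljjkjkjk
  rot[14] = klkkj$kjjllljjkjkjkl
  rot[15] = lkkj$kjjllljjkjkjklk
  rot[16] = kkj$kjjllljjkjkjklkl
  rot[17] = kj$kjjllljjkjkjklklk
  rot[18] = j$kjjllljjkjkjklklkk
  rot[19] = $kjjllljjkjkjklklkkj
Sorted (with $ < everything):
  sorted[0] = $kjjllljjkjkjklklkkj  (last char: 'j')
  sorted[1] = j$kjjllljjkjkjklklkk  (last char: 'k')
  sorted[2] = jjkjkjklklkkj$kjjlll  (last char: 'l')
  sorted[3] = jjllljjkjkjklklkkj$k  (last char: 'k')
  sorted[4] = jkjkjklklkkj$kjjlllj  (last char: 'j')
  sorted[5] = jkjklklkkj$kjjllljjk  (last char: 'k')
  sorted[6] = jklklkkj$kjjllljjkjk  (last char: 'k')
  sorted[7] = jllljjkjkjklklkkj$kj  (last char: 'j')
  sorted[8] = kj$kjjllljjkjkjklklk  (last char: 'k')
  sorted[9] = kjjllljjkjkjklklkkj$  (last char: '$')
  sorted[10] = kjkjklklkkj$kjjllljj  (last char: 'j')
  sorted[11] = kjklklkkj$kjjllljjkj  (last char: 'j')
  sorted[12] = kkj$kjjllljjkjkjklkl  (last char: 'l')
  sorted[13] = klkkj$kjjllljjkjkjkl  (last char: 'l')
  sorted[14] = klklkkj$kjjllljjkjkj  (last char: 'j')
  sorted[15] = ljjkjkjklklkkj$kjjll  (last char: 'l')
  sorted[16] = lkkj$kjjllljjkjkjklk  (last char: 'k')
  sorted[17] = lklkkj$kjjllljjkjkjk  (last char: 'k')
  sorted[18] = lljjkjkjklklkkj$kjjl  (last char: 'l')
  sorted[19] = llljjkjkjklklkkj$kjj  (last char: 'j')
Last column: jklkjkkjk$jjlljlkklj
Original string S is at sorted index 9

Answer: jklkjkkjk$jjlljlkklj
9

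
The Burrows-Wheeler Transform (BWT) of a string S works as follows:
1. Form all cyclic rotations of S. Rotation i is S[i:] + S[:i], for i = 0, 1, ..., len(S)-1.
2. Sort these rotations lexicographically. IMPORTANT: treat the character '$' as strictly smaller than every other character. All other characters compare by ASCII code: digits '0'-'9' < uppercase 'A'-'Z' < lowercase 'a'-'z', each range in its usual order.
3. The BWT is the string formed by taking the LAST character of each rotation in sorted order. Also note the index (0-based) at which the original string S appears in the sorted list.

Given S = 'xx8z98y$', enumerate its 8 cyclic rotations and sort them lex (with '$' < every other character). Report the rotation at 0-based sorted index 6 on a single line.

All 8 rotations (rotation i = S[i:]+S[:i]):
  rot[0] = xx8z98y$
  rot[1] = x8z98y$x
  rot[2] = 8z98y$xx
  rot[3] = z98y$xx8
  rot[4] = 98y$xx8z
  rot[5] = 8y$xx8z9
  rot[6] = y$xx8z98
  rot[7] = $xx8z98y
Sorted (with $ < everything):
  sorted[0] = $xx8z98y
  sorted[1] = 8y$xx8z9
  sorted[2] = 8z98y$xx
  sorted[3] = 98y$xx8z
  sorted[4] = x8z98y$x
  sorted[5] = xx8z98y$
  sorted[6] = y$xx8z98
  sorted[7] = z98y$xx8
sorted[6] = y$xx8z98

Answer: y$xx8z98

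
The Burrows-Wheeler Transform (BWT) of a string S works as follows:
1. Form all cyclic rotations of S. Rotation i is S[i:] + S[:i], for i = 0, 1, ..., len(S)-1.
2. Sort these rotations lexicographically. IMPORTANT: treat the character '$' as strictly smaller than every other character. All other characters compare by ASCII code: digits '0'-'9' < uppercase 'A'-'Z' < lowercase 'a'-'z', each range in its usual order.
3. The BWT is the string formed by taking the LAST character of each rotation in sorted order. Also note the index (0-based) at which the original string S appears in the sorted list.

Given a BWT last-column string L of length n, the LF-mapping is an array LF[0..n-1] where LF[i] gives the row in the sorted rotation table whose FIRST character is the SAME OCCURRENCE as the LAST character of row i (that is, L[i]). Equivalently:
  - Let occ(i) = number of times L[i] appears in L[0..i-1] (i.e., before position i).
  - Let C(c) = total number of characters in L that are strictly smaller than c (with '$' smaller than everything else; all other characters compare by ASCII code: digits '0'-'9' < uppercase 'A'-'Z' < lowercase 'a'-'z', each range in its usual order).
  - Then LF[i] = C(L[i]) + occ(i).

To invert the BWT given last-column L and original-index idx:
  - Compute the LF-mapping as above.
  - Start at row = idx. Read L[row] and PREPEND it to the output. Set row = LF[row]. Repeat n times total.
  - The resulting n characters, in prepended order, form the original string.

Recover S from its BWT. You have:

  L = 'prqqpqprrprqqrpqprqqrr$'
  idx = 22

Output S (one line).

Answer: rrrrqpprqppqpqrqrqqqrp$

Derivation:
LF mapping: 1 15 7 8 2 9 3 16 17 4 18 10 11 19 5 12 6 20 13 14 21 22 0
Walk LF starting at row 22, prepending L[row]:
  step 1: row=22, L[22]='$', prepend. Next row=LF[22]=0
  step 2: row=0, L[0]='p', prepend. Next row=LF[0]=1
  step 3: row=1, L[1]='r', prepend. Next row=LF[1]=15
  step 4: row=15, L[15]='q', prepend. Next row=LF[15]=12
  step 5: row=12, L[12]='q', prepend. Next row=LF[12]=11
  step 6: row=11, L[11]='q', prepend. Next row=LF[11]=10
  step 7: row=10, L[10]='r', prepend. Next row=LF[10]=18
  step 8: row=18, L[18]='q', prepend. Next row=LF[18]=13
  step 9: row=13, L[13]='r', prepend. Next row=LF[13]=19
  step 10: row=19, L[19]='q', prepend. Next row=LF[19]=14
  step 11: row=14, L[14]='p', prepend. Next row=LF[14]=5
  step 12: row=5, L[5]='q', prepend. Next row=LF[5]=9
  step 13: row=9, L[9]='p', prepend. Next row=LF[9]=4
  step 14: row=4, L[4]='p', prepend. Next row=LF[4]=2
  step 15: row=2, L[2]='q', prepend. Next row=LF[2]=7
  step 16: row=7, L[7]='r', prepend. Next row=LF[7]=16
  step 17: row=16, L[16]='p', prepend. Next row=LF[16]=6
  step 18: row=6, L[6]='p', prepend. Next row=LF[6]=3
  step 19: row=3, L[3]='q', prepend. Next row=LF[3]=8
  step 20: row=8, L[8]='r', prepend. Next row=LF[8]=17
  step 21: row=17, L[17]='r', prepend. Next row=LF[17]=20
  step 22: row=20, L[20]='r', prepend. Next row=LF[20]=21
  step 23: row=21, L[21]='r', prepend. Next row=LF[21]=22
Reversed output: rrrrqpprqppqpqrqrqqqrp$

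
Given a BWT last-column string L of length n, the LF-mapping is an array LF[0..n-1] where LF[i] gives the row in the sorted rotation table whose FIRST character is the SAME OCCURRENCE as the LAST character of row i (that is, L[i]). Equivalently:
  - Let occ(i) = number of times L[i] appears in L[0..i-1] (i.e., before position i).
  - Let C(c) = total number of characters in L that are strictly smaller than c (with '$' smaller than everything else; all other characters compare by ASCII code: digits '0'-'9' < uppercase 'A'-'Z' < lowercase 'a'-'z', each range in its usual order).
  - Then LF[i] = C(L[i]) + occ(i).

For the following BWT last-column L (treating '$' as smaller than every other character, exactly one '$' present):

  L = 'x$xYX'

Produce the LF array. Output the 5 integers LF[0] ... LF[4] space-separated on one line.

Char counts: '$':1, 'X':1, 'Y':1, 'x':2
C (first-col start): C('$')=0, C('X')=1, C('Y')=2, C('x')=3
L[0]='x': occ=0, LF[0]=C('x')+0=3+0=3
L[1]='$': occ=0, LF[1]=C('$')+0=0+0=0
L[2]='x': occ=1, LF[2]=C('x')+1=3+1=4
L[3]='Y': occ=0, LF[3]=C('Y')+0=2+0=2
L[4]='X': occ=0, LF[4]=C('X')+0=1+0=1

Answer: 3 0 4 2 1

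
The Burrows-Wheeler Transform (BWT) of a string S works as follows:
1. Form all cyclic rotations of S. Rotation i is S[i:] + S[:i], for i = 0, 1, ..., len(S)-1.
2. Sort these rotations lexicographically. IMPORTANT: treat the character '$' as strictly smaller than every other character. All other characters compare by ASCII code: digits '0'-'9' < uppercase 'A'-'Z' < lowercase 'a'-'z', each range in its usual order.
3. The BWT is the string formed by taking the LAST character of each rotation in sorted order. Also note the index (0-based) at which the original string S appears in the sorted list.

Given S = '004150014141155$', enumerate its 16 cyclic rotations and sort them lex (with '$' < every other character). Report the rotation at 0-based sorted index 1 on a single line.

Answer: 0014141155$00415

Derivation:
All 16 rotations (rotation i = S[i:]+S[:i]):
  rot[0] = 004150014141155$
  rot[1] = 04150014141155$0
  rot[2] = 4150014141155$00
  rot[3] = 150014141155$004
  rot[4] = 50014141155$0041
  rot[5] = 0014141155$00415
  rot[6] = 014141155$004150
  rot[7] = 14141155$0041500
  rot[8] = 4141155$00415001
  rot[9] = 141155$004150014
  rot[10] = 41155$0041500141
  rot[11] = 1155$00415001414
  rot[12] = 155$004150014141
  rot[13] = 55$0041500141411
  rot[14] = 5$00415001414115
  rot[15] = $004150014141155
Sorted (with $ < everything):
  sorted[0] = $004150014141155
  sorted[1] = 0014141155$00415
  sorted[2] = 004150014141155$
  sorted[3] = 014141155$004150
  sorted[4] = 04150014141155$0
  sorted[5] = 1155$00415001414
  sorted[6] = 141155$004150014
  sorted[7] = 14141155$0041500
  sorted[8] = 150014141155$004
  sorted[9] = 155$004150014141
  sorted[10] = 41155$0041500141
  sorted[11] = 4141155$00415001
  sorted[12] = 4150014141155$00
  sorted[13] = 5$00415001414115
  sorted[14] = 50014141155$0041
  sorted[15] = 55$0041500141411
sorted[1] = 0014141155$00415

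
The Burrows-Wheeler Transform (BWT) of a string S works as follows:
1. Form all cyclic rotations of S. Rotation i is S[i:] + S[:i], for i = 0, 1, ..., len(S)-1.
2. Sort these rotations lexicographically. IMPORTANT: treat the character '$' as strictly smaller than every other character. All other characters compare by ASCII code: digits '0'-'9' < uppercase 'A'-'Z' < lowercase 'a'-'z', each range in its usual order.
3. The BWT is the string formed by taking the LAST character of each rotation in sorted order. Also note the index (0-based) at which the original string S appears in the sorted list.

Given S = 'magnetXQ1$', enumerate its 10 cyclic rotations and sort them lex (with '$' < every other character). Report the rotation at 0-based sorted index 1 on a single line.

Answer: 1$magnetXQ

Derivation:
All 10 rotations (rotation i = S[i:]+S[:i]):
  rot[0] = magnetXQ1$
  rot[1] = agnetXQ1$m
  rot[2] = gnetXQ1$ma
  rot[3] = netXQ1$mag
  rot[4] = etXQ1$magn
  rot[5] = tXQ1$magne
  rot[6] = XQ1$magnet
  rot[7] = Q1$magnetX
  rot[8] = 1$magnetXQ
  rot[9] = $magnetXQ1
Sorted (with $ < everything):
  sorted[0] = $magnetXQ1
  sorted[1] = 1$magnetXQ
  sorted[2] = Q1$magnetX
  sorted[3] = XQ1$magnet
  sorted[4] = agnetXQ1$m
  sorted[5] = etXQ1$magn
  sorted[6] = gnetXQ1$ma
  sorted[7] = magnetXQ1$
  sorted[8] = netXQ1$mag
  sorted[9] = tXQ1$magne
sorted[1] = 1$magnetXQ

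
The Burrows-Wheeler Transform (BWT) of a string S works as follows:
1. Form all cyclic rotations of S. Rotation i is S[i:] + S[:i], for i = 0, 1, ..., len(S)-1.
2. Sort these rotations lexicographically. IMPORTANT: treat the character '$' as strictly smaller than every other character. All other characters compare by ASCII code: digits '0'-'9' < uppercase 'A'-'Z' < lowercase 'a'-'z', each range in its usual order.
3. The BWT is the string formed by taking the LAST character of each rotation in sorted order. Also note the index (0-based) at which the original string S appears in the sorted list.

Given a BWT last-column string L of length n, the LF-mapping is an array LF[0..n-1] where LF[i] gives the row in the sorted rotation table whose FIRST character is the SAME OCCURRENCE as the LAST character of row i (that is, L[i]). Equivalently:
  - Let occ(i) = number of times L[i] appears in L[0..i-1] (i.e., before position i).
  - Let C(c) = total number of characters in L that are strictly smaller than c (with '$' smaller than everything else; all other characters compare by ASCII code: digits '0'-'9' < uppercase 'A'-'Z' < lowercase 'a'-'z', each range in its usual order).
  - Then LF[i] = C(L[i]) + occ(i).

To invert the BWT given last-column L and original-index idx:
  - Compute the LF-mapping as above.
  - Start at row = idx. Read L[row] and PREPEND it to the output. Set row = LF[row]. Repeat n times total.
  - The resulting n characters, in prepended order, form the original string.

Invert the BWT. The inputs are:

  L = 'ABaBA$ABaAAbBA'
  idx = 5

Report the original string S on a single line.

LF mapping: 1 7 11 8 2 0 3 9 12 4 5 13 10 6
Walk LF starting at row 5, prepending L[row]:
  step 1: row=5, L[5]='$', prepend. Next row=LF[5]=0
  step 2: row=0, L[0]='A', prepend. Next row=LF[0]=1
  step 3: row=1, L[1]='B', prepend. Next row=LF[1]=7
  step 4: row=7, L[7]='B', prepend. Next row=LF[7]=9
  step 5: row=9, L[9]='A', prepend. Next row=LF[9]=4
  step 6: row=4, L[4]='A', prepend. Next row=LF[4]=2
  step 7: row=2, L[2]='a', prepend. Next row=LF[2]=11
  step 8: row=11, L[11]='b', prepend. Next row=LF[11]=13
  step 9: row=13, L[13]='A', prepend. Next row=LF[13]=6
  step 10: row=6, L[6]='A', prepend. Next row=LF[6]=3
  step 11: row=3, L[3]='B', prepend. Next row=LF[3]=8
  step 12: row=8, L[8]='a', prepend. Next row=LF[8]=12
  step 13: row=12, L[12]='B', prepend. Next row=LF[12]=10
  step 14: row=10, L[10]='A', prepend. Next row=LF[10]=5
Reversed output: ABaBAAbaAABBA$

Answer: ABaBAAbaAABBA$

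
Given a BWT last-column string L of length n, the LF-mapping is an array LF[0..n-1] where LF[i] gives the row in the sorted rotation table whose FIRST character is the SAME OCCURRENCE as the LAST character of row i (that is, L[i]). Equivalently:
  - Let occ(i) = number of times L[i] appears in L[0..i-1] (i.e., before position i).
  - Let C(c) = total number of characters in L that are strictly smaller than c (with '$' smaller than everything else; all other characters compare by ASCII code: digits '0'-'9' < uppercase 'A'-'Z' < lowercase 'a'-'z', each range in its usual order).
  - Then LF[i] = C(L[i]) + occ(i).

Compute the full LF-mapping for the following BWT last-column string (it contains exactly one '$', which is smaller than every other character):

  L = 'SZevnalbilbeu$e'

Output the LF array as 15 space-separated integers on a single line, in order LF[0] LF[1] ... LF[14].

Answer: 1 2 6 14 12 3 10 4 9 11 5 7 13 0 8

Derivation:
Char counts: '$':1, 'S':1, 'Z':1, 'a':1, 'b':2, 'e':3, 'i':1, 'l':2, 'n':1, 'u':1, 'v':1
C (first-col start): C('$')=0, C('S')=1, C('Z')=2, C('a')=3, C('b')=4, C('e')=6, C('i')=9, C('l')=10, C('n')=12, C('u')=13, C('v')=14
L[0]='S': occ=0, LF[0]=C('S')+0=1+0=1
L[1]='Z': occ=0, LF[1]=C('Z')+0=2+0=2
L[2]='e': occ=0, LF[2]=C('e')+0=6+0=6
L[3]='v': occ=0, LF[3]=C('v')+0=14+0=14
L[4]='n': occ=0, LF[4]=C('n')+0=12+0=12
L[5]='a': occ=0, LF[5]=C('a')+0=3+0=3
L[6]='l': occ=0, LF[6]=C('l')+0=10+0=10
L[7]='b': occ=0, LF[7]=C('b')+0=4+0=4
L[8]='i': occ=0, LF[8]=C('i')+0=9+0=9
L[9]='l': occ=1, LF[9]=C('l')+1=10+1=11
L[10]='b': occ=1, LF[10]=C('b')+1=4+1=5
L[11]='e': occ=1, LF[11]=C('e')+1=6+1=7
L[12]='u': occ=0, LF[12]=C('u')+0=13+0=13
L[13]='$': occ=0, LF[13]=C('$')+0=0+0=0
L[14]='e': occ=2, LF[14]=C('e')+2=6+2=8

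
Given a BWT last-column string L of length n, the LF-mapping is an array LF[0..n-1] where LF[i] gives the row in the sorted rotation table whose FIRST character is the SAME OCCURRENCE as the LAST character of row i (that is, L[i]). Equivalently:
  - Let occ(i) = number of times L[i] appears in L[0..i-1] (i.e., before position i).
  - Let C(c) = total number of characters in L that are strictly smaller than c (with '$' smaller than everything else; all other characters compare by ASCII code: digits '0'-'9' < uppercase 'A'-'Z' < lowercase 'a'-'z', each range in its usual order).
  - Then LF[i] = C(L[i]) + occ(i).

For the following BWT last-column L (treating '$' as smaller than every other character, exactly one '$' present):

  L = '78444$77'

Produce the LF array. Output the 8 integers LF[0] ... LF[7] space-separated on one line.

Answer: 4 7 1 2 3 0 5 6

Derivation:
Char counts: '$':1, '4':3, '7':3, '8':1
C (first-col start): C('$')=0, C('4')=1, C('7')=4, C('8')=7
L[0]='7': occ=0, LF[0]=C('7')+0=4+0=4
L[1]='8': occ=0, LF[1]=C('8')+0=7+0=7
L[2]='4': occ=0, LF[2]=C('4')+0=1+0=1
L[3]='4': occ=1, LF[3]=C('4')+1=1+1=2
L[4]='4': occ=2, LF[4]=C('4')+2=1+2=3
L[5]='$': occ=0, LF[5]=C('$')+0=0+0=0
L[6]='7': occ=1, LF[6]=C('7')+1=4+1=5
L[7]='7': occ=2, LF[7]=C('7')+2=4+2=6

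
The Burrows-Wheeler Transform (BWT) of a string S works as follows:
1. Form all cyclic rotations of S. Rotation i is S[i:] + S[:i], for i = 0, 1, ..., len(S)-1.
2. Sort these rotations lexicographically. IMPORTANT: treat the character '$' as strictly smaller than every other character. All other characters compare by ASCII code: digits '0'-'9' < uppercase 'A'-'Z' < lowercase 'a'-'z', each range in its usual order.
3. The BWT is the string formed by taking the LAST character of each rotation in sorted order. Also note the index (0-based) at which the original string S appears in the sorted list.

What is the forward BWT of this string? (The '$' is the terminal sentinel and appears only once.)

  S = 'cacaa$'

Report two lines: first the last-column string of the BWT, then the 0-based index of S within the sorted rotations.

Answer: aacca$
5

Derivation:
All 6 rotations (rotation i = S[i:]+S[:i]):
  rot[0] = cacaa$
  rot[1] = acaa$c
  rot[2] = caa$ca
  rot[3] = aa$cac
  rot[4] = a$caca
  rot[5] = $cacaa
Sorted (with $ < everything):
  sorted[0] = $cacaa  (last char: 'a')
  sorted[1] = a$caca  (last char: 'a')
  sorted[2] = aa$cac  (last char: 'c')
  sorted[3] = acaa$c  (last char: 'c')
  sorted[4] = caa$ca  (last char: 'a')
  sorted[5] = cacaa$  (last char: '$')
Last column: aacca$
Original string S is at sorted index 5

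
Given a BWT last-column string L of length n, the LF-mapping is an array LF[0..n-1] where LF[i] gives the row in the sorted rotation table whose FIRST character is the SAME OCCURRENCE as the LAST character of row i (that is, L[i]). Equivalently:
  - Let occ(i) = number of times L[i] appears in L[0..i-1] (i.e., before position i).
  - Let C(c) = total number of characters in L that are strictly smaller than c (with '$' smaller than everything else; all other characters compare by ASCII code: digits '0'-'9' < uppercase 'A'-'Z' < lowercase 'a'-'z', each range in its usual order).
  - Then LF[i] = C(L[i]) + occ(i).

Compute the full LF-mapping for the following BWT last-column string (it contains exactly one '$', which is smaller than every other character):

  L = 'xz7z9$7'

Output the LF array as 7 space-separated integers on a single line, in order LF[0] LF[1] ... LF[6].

Char counts: '$':1, '7':2, '9':1, 'x':1, 'z':2
C (first-col start): C('$')=0, C('7')=1, C('9')=3, C('x')=4, C('z')=5
L[0]='x': occ=0, LF[0]=C('x')+0=4+0=4
L[1]='z': occ=0, LF[1]=C('z')+0=5+0=5
L[2]='7': occ=0, LF[2]=C('7')+0=1+0=1
L[3]='z': occ=1, LF[3]=C('z')+1=5+1=6
L[4]='9': occ=0, LF[4]=C('9')+0=3+0=3
L[5]='$': occ=0, LF[5]=C('$')+0=0+0=0
L[6]='7': occ=1, LF[6]=C('7')+1=1+1=2

Answer: 4 5 1 6 3 0 2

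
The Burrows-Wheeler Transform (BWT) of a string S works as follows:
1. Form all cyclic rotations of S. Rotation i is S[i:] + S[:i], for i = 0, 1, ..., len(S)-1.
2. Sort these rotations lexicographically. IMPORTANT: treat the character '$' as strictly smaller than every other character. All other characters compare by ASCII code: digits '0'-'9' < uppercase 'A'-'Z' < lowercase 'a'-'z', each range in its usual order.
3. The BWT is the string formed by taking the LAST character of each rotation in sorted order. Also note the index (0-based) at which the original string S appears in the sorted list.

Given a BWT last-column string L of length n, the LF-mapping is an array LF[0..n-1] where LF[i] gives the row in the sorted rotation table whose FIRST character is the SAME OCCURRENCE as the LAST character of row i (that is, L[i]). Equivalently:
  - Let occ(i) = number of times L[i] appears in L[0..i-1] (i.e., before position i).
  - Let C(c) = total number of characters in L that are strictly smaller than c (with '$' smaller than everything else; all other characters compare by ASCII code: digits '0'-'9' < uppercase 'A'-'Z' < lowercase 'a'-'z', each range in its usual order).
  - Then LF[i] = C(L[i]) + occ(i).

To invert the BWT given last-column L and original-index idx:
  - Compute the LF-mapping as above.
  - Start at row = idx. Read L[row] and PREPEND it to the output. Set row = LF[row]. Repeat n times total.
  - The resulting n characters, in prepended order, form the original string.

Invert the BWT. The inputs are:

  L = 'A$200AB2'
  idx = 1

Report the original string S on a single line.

Answer: 0202BAA$

Derivation:
LF mapping: 5 0 3 1 2 6 7 4
Walk LF starting at row 1, prepending L[row]:
  step 1: row=1, L[1]='$', prepend. Next row=LF[1]=0
  step 2: row=0, L[0]='A', prepend. Next row=LF[0]=5
  step 3: row=5, L[5]='A', prepend. Next row=LF[5]=6
  step 4: row=6, L[6]='B', prepend. Next row=LF[6]=7
  step 5: row=7, L[7]='2', prepend. Next row=LF[7]=4
  step 6: row=4, L[4]='0', prepend. Next row=LF[4]=2
  step 7: row=2, L[2]='2', prepend. Next row=LF[2]=3
  step 8: row=3, L[3]='0', prepend. Next row=LF[3]=1
Reversed output: 0202BAA$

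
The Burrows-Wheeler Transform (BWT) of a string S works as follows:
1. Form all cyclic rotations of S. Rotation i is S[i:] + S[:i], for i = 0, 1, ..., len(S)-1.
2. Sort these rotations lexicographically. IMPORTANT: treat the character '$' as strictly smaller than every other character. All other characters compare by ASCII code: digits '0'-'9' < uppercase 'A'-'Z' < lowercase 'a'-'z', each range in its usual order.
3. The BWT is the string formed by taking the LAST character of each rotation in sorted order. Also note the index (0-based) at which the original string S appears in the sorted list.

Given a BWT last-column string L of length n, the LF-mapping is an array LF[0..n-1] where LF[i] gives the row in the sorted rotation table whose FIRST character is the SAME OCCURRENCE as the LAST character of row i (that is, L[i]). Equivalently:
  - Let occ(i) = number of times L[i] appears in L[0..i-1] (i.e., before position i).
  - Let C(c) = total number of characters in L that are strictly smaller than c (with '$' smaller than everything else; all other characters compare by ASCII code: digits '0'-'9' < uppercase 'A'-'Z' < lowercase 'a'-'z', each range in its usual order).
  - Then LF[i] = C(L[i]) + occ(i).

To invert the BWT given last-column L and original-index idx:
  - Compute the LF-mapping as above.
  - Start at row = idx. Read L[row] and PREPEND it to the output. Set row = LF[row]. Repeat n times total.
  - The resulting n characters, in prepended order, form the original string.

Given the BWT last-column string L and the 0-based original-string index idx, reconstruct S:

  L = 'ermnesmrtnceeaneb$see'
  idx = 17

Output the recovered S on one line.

Answer: remembrancetennessee$

Derivation:
LF mapping: 4 16 11 13 5 18 12 17 20 14 3 6 7 1 15 8 2 0 19 9 10
Walk LF starting at row 17, prepending L[row]:
  step 1: row=17, L[17]='$', prepend. Next row=LF[17]=0
  step 2: row=0, L[0]='e', prepend. Next row=LF[0]=4
  step 3: row=4, L[4]='e', prepend. Next row=LF[4]=5
  step 4: row=5, L[5]='s', prepend. Next row=LF[5]=18
  step 5: row=18, L[18]='s', prepend. Next row=LF[18]=19
  step 6: row=19, L[19]='e', prepend. Next row=LF[19]=9
  step 7: row=9, L[9]='n', prepend. Next row=LF[9]=14
  step 8: row=14, L[14]='n', prepend. Next row=LF[14]=15
  step 9: row=15, L[15]='e', prepend. Next row=LF[15]=8
  step 10: row=8, L[8]='t', prepend. Next row=LF[8]=20
  step 11: row=20, L[20]='e', prepend. Next row=LF[20]=10
  step 12: row=10, L[10]='c', prepend. Next row=LF[10]=3
  step 13: row=3, L[3]='n', prepend. Next row=LF[3]=13
  step 14: row=13, L[13]='a', prepend. Next row=LF[13]=1
  step 15: row=1, L[1]='r', prepend. Next row=LF[1]=16
  step 16: row=16, L[16]='b', prepend. Next row=LF[16]=2
  step 17: row=2, L[2]='m', prepend. Next row=LF[2]=11
  step 18: row=11, L[11]='e', prepend. Next row=LF[11]=6
  step 19: row=6, L[6]='m', prepend. Next row=LF[6]=12
  step 20: row=12, L[12]='e', prepend. Next row=LF[12]=7
  step 21: row=7, L[7]='r', prepend. Next row=LF[7]=17
Reversed output: remembrancetennessee$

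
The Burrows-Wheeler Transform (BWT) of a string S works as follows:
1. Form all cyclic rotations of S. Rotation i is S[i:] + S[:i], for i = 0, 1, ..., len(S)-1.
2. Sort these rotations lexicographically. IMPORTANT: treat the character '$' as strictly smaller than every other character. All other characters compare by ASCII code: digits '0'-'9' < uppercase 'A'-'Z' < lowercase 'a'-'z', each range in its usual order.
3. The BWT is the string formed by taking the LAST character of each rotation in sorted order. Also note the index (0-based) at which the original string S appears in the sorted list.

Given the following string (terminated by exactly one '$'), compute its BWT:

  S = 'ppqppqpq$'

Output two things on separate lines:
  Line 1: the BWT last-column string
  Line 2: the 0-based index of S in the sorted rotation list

All 9 rotations (rotation i = S[i:]+S[:i]):
  rot[0] = ppqppqpq$
  rot[1] = pqppqpq$p
  rot[2] = qppqpq$pp
  rot[3] = ppqpq$ppq
  rot[4] = pqpq$ppqp
  rot[5] = qpq$ppqpp
  rot[6] = pq$ppqppq
  rot[7] = q$ppqppqp
  rot[8] = $ppqppqpq
Sorted (with $ < everything):
  sorted[0] = $ppqppqpq  (last char: 'q')
  sorted[1] = ppqppqpq$  (last char: '$')
  sorted[2] = ppqpq$ppq  (last char: 'q')
  sorted[3] = pq$ppqppq  (last char: 'q')
  sorted[4] = pqppqpq$p  (last char: 'p')
  sorted[5] = pqpq$ppqp  (last char: 'p')
  sorted[6] = q$ppqppqp  (last char: 'p')
  sorted[7] = qppqpq$pp  (last char: 'p')
  sorted[8] = qpq$ppqpp  (last char: 'p')
Last column: q$qqppppp
Original string S is at sorted index 1

Answer: q$qqppppp
1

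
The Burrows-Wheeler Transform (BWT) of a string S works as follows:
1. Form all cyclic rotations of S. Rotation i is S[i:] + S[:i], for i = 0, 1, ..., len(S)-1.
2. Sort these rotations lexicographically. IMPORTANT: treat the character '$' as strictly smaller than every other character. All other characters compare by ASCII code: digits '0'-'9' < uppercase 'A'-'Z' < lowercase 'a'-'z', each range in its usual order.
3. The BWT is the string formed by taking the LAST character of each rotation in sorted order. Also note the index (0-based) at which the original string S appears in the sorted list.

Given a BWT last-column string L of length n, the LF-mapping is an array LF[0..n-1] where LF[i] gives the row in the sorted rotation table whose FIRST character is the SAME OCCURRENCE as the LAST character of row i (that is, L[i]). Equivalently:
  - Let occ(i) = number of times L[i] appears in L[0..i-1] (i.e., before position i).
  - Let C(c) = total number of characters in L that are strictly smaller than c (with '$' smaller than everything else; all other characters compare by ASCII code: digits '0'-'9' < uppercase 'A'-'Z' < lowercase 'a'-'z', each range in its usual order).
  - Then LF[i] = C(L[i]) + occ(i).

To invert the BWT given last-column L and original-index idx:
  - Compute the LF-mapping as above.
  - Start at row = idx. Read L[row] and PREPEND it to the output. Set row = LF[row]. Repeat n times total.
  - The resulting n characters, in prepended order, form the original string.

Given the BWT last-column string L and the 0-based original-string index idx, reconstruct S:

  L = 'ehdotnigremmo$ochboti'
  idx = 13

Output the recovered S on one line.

LF mapping: 4 7 3 14 19 13 9 6 18 5 11 12 15 0 16 2 8 1 17 20 10
Walk LF starting at row 13, prepending L[row]:
  step 1: row=13, L[13]='$', prepend. Next row=LF[13]=0
  step 2: row=0, L[0]='e', prepend. Next row=LF[0]=4
  step 3: row=4, L[4]='t', prepend. Next row=LF[4]=19
  step 4: row=19, L[19]='t', prepend. Next row=LF[19]=20
  step 5: row=20, L[20]='i', prepend. Next row=LF[20]=10
  step 6: row=10, L[10]='m', prepend. Next row=LF[10]=11
  step 7: row=11, L[11]='m', prepend. Next row=LF[11]=12
  step 8: row=12, L[12]='o', prepend. Next row=LF[12]=15
  step 9: row=15, L[15]='c', prepend. Next row=LF[15]=2
  step 10: row=2, L[2]='d', prepend. Next row=LF[2]=3
  step 11: row=3, L[3]='o', prepend. Next row=LF[3]=14
  step 12: row=14, L[14]='o', prepend. Next row=LF[14]=16
  step 13: row=16, L[16]='h', prepend. Next row=LF[16]=8
  step 14: row=8, L[8]='r', prepend. Next row=LF[8]=18
  step 15: row=18, L[18]='o', prepend. Next row=LF[18]=17
  step 16: row=17, L[17]='b', prepend. Next row=LF[17]=1
  step 17: row=1, L[1]='h', prepend. Next row=LF[1]=7
  step 18: row=7, L[7]='g', prepend. Next row=LF[7]=6
  step 19: row=6, L[6]='i', prepend. Next row=LF[6]=9
  step 20: row=9, L[9]='e', prepend. Next row=LF[9]=5
  step 21: row=5, L[5]='n', prepend. Next row=LF[5]=13
Reversed output: neighborhoodcommitte$

Answer: neighborhoodcommitte$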